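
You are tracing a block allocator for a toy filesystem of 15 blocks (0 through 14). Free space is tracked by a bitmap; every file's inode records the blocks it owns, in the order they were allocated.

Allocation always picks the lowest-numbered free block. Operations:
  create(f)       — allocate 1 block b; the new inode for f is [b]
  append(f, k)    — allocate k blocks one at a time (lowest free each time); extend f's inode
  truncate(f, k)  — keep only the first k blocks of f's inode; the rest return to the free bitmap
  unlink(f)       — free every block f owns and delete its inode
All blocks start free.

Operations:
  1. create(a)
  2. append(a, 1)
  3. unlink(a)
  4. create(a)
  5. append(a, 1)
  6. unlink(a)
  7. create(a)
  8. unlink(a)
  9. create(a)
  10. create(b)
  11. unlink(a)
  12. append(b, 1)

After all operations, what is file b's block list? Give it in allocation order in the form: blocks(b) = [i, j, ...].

blocks(b) = [1, 0]

create(a): bitmap=F.............. | a=[0]
append(a, 1): bitmap=FF............. | a=[0, 1]
unlink(a): bitmap=............... | 
create(a): bitmap=F.............. | a=[0]
append(a, 1): bitmap=FF............. | a=[0, 1]
unlink(a): bitmap=............... | 
create(a): bitmap=F.............. | a=[0]
unlink(a): bitmap=............... | 
create(a): bitmap=F.............. | a=[0]
create(b): bitmap=FF............. | a=[0] b=[1]
unlink(a): bitmap=.F............. | b=[1]
append(b, 1): bitmap=FF............. | b=[1, 0]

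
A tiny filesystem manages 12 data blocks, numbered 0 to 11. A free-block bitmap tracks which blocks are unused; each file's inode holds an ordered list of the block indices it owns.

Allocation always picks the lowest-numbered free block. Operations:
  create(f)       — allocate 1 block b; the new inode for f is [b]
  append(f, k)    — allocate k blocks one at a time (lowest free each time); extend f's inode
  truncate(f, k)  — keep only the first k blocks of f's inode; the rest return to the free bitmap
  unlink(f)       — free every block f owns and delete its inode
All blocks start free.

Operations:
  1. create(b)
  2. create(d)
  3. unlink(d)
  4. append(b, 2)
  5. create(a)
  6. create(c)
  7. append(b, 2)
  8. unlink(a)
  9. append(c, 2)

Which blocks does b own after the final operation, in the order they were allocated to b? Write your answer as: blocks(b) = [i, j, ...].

blocks(b) = [0, 1, 2, 5, 6]

after create(b) → b:[0]  free=[F...........]
after create(d) → b:[0], d:[1]  free=[FF..........]
after unlink(d) → b:[0]  free=[F...........]
after append(b, 2) → b:[0, 1, 2]  free=[FFF.........]
after create(a) → a:[3], b:[0, 1, 2]  free=[FFFF........]
after create(c) → a:[3], b:[0, 1, 2], c:[4]  free=[FFFFF.......]
after append(b, 2) → a:[3], b:[0, 1, 2, 5, 6], c:[4]  free=[FFFFFFF.....]
after unlink(a) → b:[0, 1, 2, 5, 6], c:[4]  free=[FFF.FFF.....]
after append(c, 2) → b:[0, 1, 2, 5, 6], c:[4, 3, 7]  free=[FFFFFFFF....]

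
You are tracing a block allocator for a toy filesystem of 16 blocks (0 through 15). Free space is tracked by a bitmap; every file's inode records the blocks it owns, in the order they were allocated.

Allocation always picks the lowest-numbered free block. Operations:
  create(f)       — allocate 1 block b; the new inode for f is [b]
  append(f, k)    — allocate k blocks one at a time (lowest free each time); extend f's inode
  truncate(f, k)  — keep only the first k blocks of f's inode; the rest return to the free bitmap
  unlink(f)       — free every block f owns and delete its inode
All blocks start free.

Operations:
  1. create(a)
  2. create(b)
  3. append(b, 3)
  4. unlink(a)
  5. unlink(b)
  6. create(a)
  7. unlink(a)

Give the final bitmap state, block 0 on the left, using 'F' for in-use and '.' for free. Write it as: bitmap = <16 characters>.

bitmap = ................

[1] create(a) — a=0 (map F...............)
[2] create(b) — a=0 b=1 (map FF..............)
[3] append(b, 3) — a=0 b=1,2,3,4 (map FFFFF...........)
[4] unlink(a) — b=1,2,3,4 (map .FFFF...........)
[5] unlink(b) —  (map ................)
[6] create(a) — a=0 (map F...............)
[7] unlink(a) —  (map ................)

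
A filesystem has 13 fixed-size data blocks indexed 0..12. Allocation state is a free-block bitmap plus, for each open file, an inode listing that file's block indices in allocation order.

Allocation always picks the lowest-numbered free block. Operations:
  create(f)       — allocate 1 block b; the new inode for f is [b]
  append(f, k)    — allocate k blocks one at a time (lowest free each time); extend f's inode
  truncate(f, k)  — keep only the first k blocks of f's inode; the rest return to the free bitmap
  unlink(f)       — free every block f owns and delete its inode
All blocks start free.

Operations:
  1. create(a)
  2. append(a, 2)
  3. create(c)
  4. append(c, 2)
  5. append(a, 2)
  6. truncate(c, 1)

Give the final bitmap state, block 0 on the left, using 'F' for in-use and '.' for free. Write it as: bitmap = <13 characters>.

bitmap = FFFF..FF.....

[1] create(a) — a=0 (map F............)
[2] append(a, 2) — a=0,1,2 (map FFF..........)
[3] create(c) — a=0,1,2 c=3 (map FFFF.........)
[4] append(c, 2) — a=0,1,2 c=3,4,5 (map FFFFFF.......)
[5] append(a, 2) — a=0,1,2,6,7 c=3,4,5 (map FFFFFFFF.....)
[6] truncate(c, 1) — a=0,1,2,6,7 c=3 (map FFFF..FF.....)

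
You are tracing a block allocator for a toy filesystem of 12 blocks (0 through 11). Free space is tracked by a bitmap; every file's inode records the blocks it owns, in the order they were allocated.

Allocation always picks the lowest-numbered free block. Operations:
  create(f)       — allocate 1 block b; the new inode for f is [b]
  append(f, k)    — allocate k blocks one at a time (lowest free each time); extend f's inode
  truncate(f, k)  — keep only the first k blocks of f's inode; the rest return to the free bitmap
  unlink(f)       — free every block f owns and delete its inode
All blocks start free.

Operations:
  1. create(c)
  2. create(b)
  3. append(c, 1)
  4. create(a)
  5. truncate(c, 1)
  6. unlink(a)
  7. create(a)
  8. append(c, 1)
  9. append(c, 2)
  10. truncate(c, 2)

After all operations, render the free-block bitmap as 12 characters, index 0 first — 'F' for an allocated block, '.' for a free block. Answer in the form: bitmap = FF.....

after create(c) → c:[0]  free=[F...........]
after create(b) → b:[1], c:[0]  free=[FF..........]
after append(c, 1) → b:[1], c:[0, 2]  free=[FFF.........]
after create(a) → a:[3], b:[1], c:[0, 2]  free=[FFFF........]
after truncate(c, 1) → a:[3], b:[1], c:[0]  free=[FF.F........]
after unlink(a) → b:[1], c:[0]  free=[FF..........]
after create(a) → a:[2], b:[1], c:[0]  free=[FFF.........]
after append(c, 1) → a:[2], b:[1], c:[0, 3]  free=[FFFF........]
after append(c, 2) → a:[2], b:[1], c:[0, 3, 4, 5]  free=[FFFFFF......]
after truncate(c, 2) → a:[2], b:[1], c:[0, 3]  free=[FFFF........]

bitmap = FFFF........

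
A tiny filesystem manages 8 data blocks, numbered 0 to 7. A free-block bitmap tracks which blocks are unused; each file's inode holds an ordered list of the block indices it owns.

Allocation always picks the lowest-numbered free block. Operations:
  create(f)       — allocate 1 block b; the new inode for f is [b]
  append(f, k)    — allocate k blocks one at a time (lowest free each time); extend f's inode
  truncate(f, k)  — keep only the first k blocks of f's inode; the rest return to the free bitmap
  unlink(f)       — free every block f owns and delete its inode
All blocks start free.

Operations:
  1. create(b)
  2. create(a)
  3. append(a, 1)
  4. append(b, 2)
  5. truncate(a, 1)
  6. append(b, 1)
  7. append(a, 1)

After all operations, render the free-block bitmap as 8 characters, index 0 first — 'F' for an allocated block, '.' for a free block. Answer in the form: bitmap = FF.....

bitmap = FFFFFF..

  1. create(b)  ⇒  F.......  {b→[0]}
  2. create(a)  ⇒  FF......  {a→[1]; b→[0]}
  3. append(a, 1)  ⇒  FFF.....  {a→[1, 2]; b→[0]}
  4. append(b, 2)  ⇒  FFFFF...  {a→[1, 2]; b→[0, 3, 4]}
  5. truncate(a, 1)  ⇒  FF.FF...  {a→[1]; b→[0, 3, 4]}
  6. append(b, 1)  ⇒  FFFFF...  {a→[1]; b→[0, 3, 4, 2]}
  7. append(a, 1)  ⇒  FFFFFF..  {a→[1, 5]; b→[0, 3, 4, 2]}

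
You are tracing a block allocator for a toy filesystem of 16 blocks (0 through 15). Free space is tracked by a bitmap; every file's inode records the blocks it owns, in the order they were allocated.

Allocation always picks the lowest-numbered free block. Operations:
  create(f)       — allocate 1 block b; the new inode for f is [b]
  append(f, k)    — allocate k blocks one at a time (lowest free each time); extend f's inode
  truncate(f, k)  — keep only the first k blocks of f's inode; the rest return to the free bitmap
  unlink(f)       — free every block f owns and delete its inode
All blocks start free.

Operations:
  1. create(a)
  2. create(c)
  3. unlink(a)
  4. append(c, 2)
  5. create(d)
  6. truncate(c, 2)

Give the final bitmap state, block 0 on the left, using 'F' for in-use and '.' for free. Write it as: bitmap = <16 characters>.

bitmap = FF.F............

after create(a) → a:[0]  free=[F...............]
after create(c) → a:[0], c:[1]  free=[FF..............]
after unlink(a) → c:[1]  free=[.F..............]
after append(c, 2) → c:[1, 0, 2]  free=[FFF.............]
after create(d) → c:[1, 0, 2], d:[3]  free=[FFFF............]
after truncate(c, 2) → c:[1, 0], d:[3]  free=[FF.F............]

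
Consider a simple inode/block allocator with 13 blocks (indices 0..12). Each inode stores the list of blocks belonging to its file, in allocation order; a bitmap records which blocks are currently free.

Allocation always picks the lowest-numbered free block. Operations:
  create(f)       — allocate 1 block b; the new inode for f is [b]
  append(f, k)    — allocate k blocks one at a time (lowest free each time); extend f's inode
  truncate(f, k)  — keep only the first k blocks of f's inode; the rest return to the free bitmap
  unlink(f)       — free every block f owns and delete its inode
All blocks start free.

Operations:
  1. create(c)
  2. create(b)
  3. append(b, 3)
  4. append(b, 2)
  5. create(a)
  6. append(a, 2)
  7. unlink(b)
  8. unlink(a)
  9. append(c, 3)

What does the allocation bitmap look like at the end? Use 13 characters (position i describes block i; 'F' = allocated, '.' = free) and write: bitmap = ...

after create(c) → c:[0]  free=[F............]
after create(b) → b:[1], c:[0]  free=[FF...........]
after append(b, 3) → b:[1, 2, 3, 4], c:[0]  free=[FFFFF........]
after append(b, 2) → b:[1, 2, 3, 4, 5, 6], c:[0]  free=[FFFFFFF......]
after create(a) → a:[7], b:[1, 2, 3, 4, 5, 6], c:[0]  free=[FFFFFFFF.....]
after append(a, 2) → a:[7, 8, 9], b:[1, 2, 3, 4, 5, 6], c:[0]  free=[FFFFFFFFFF...]
after unlink(b) → a:[7, 8, 9], c:[0]  free=[F......FFF...]
after unlink(a) → c:[0]  free=[F............]
after append(c, 3) → c:[0, 1, 2, 3]  free=[FFFF.........]

bitmap = FFFF.........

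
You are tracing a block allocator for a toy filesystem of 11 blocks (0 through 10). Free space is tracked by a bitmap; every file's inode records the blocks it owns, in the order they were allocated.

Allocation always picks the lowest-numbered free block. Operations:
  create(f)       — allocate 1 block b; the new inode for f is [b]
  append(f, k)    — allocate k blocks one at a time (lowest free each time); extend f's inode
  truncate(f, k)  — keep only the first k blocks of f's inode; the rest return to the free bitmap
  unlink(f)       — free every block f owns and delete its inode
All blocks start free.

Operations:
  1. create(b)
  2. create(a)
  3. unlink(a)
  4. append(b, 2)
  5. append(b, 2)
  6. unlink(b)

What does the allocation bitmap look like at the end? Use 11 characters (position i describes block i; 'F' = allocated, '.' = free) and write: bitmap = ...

bitmap = ...........

create(b): bitmap=F.......... | b=[0]
create(a): bitmap=FF......... | a=[1] b=[0]
unlink(a): bitmap=F.......... | b=[0]
append(b, 2): bitmap=FFF........ | b=[0, 1, 2]
append(b, 2): bitmap=FFFFF...... | b=[0, 1, 2, 3, 4]
unlink(b): bitmap=........... | 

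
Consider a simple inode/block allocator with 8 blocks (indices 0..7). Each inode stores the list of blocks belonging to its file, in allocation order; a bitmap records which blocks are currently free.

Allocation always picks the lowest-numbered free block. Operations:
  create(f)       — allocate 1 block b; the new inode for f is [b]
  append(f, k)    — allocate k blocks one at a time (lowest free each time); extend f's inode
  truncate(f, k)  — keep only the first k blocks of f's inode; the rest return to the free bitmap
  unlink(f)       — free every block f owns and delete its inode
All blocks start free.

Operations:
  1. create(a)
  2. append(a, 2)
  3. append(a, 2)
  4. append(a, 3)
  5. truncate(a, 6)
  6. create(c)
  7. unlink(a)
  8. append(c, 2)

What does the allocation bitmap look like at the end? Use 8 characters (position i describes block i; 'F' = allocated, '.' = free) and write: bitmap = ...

[1] create(a) — a=0 (map F.......)
[2] append(a, 2) — a=0,1,2 (map FFF.....)
[3] append(a, 2) — a=0,1,2,3,4 (map FFFFF...)
[4] append(a, 3) — a=0,1,2,3,4,5,6,7 (map FFFFFFFF)
[5] truncate(a, 6) — a=0,1,2,3,4,5 (map FFFFFF..)
[6] create(c) — a=0,1,2,3,4,5 c=6 (map FFFFFFF.)
[7] unlink(a) — c=6 (map ......F.)
[8] append(c, 2) — c=6,0,1 (map FF....F.)

bitmap = FF....F.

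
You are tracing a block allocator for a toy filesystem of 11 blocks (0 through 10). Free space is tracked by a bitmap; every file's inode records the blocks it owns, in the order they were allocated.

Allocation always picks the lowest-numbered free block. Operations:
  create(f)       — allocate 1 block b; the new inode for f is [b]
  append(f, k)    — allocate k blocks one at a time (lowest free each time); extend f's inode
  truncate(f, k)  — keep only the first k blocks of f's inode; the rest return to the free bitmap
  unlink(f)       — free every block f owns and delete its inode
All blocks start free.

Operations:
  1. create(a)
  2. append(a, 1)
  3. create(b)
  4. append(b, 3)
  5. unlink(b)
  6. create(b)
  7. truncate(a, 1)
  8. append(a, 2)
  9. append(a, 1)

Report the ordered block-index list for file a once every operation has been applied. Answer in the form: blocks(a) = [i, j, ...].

blocks(a) = [0, 1, 3, 4]

[1] create(a) — a=0 (map F..........)
[2] append(a, 1) — a=0,1 (map FF.........)
[3] create(b) — a=0,1 b=2 (map FFF........)
[4] append(b, 3) — a=0,1 b=2,3,4,5 (map FFFFFF.....)
[5] unlink(b) — a=0,1 (map FF.........)
[6] create(b) — a=0,1 b=2 (map FFF........)
[7] truncate(a, 1) — a=0 b=2 (map F.F........)
[8] append(a, 2) — a=0,1,3 b=2 (map FFFF.......)
[9] append(a, 1) — a=0,1,3,4 b=2 (map FFFFF......)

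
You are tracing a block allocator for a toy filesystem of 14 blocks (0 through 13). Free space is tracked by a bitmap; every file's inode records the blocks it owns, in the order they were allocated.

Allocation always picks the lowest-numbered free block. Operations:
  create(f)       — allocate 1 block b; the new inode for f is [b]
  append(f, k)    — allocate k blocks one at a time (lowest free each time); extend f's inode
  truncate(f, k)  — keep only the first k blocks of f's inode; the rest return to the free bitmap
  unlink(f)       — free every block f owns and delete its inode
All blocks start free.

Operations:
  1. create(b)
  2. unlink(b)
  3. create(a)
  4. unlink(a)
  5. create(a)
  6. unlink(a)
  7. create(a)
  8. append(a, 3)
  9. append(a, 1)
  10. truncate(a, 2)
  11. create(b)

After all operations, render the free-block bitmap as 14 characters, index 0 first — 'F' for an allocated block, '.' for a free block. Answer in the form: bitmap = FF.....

bitmap = FFF...........

  1. create(b)  ⇒  F.............  {b→[0]}
  2. unlink(b)  ⇒  ..............  {}
  3. create(a)  ⇒  F.............  {a→[0]}
  4. unlink(a)  ⇒  ..............  {}
  5. create(a)  ⇒  F.............  {a→[0]}
  6. unlink(a)  ⇒  ..............  {}
  7. create(a)  ⇒  F.............  {a→[0]}
  8. append(a, 3)  ⇒  FFFF..........  {a→[0, 1, 2, 3]}
  9. append(a, 1)  ⇒  FFFFF.........  {a→[0, 1, 2, 3, 4]}
  10. truncate(a, 2)  ⇒  FF............  {a→[0, 1]}
  11. create(b)  ⇒  FFF...........  {a→[0, 1]; b→[2]}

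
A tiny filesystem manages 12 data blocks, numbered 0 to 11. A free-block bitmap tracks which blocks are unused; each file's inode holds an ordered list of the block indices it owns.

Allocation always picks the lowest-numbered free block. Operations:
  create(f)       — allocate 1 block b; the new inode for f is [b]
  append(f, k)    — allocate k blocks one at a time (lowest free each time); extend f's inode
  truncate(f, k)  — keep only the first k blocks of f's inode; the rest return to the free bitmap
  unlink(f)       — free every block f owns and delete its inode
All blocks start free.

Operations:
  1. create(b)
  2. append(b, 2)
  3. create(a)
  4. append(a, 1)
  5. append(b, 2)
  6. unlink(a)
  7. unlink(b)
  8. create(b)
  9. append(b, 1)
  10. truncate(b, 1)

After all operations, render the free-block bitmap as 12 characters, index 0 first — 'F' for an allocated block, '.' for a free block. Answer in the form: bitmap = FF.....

[1] create(b) — b=0 (map F...........)
[2] append(b, 2) — b=0,1,2 (map FFF.........)
[3] create(a) — a=3 b=0,1,2 (map FFFF........)
[4] append(a, 1) — a=3,4 b=0,1,2 (map FFFFF.......)
[5] append(b, 2) — a=3,4 b=0,1,2,5,6 (map FFFFFFF.....)
[6] unlink(a) — b=0,1,2,5,6 (map FFF..FF.....)
[7] unlink(b) —  (map ............)
[8] create(b) — b=0 (map F...........)
[9] append(b, 1) — b=0,1 (map FF..........)
[10] truncate(b, 1) — b=0 (map F...........)

bitmap = F...........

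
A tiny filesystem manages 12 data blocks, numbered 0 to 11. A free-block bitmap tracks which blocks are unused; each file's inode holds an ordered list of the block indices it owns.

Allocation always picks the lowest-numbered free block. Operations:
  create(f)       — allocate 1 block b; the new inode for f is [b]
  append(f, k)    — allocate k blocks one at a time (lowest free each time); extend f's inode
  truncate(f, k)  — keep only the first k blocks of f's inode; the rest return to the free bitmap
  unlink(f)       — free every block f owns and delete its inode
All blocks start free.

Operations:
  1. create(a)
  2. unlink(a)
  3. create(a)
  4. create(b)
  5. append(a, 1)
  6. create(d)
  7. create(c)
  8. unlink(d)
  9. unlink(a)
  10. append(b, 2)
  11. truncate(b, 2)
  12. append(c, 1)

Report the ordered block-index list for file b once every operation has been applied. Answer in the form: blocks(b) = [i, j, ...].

blocks(b) = [1, 0]

  1. create(a)  ⇒  F...........  {a→[0]}
  2. unlink(a)  ⇒  ............  {}
  3. create(a)  ⇒  F...........  {a→[0]}
  4. create(b)  ⇒  FF..........  {a→[0]; b→[1]}
  5. append(a, 1)  ⇒  FFF.........  {a→[0, 2]; b→[1]}
  6. create(d)  ⇒  FFFF........  {a→[0, 2]; b→[1]; d→[3]}
  7. create(c)  ⇒  FFFFF.......  {a→[0, 2]; b→[1]; c→[4]; d→[3]}
  8. unlink(d)  ⇒  FFF.F.......  {a→[0, 2]; b→[1]; c→[4]}
  9. unlink(a)  ⇒  .F..F.......  {b→[1]; c→[4]}
  10. append(b, 2)  ⇒  FFF.F.......  {b→[1, 0, 2]; c→[4]}
  11. truncate(b, 2)  ⇒  FF..F.......  {b→[1, 0]; c→[4]}
  12. append(c, 1)  ⇒  FFF.F.......  {b→[1, 0]; c→[4, 2]}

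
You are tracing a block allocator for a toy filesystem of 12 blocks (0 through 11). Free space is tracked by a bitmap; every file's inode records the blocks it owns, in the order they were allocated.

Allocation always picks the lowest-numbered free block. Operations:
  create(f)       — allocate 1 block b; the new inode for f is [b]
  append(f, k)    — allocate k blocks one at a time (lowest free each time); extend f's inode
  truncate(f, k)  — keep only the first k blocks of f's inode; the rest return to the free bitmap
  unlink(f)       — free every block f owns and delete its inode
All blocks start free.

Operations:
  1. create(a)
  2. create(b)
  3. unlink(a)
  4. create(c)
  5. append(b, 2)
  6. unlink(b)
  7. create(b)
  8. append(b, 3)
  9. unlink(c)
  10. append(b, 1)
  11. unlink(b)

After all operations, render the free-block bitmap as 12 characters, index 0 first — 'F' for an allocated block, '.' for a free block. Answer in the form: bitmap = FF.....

bitmap = ............

after create(a) → a:[0]  free=[F...........]
after create(b) → a:[0], b:[1]  free=[FF..........]
after unlink(a) → b:[1]  free=[.F..........]
after create(c) → b:[1], c:[0]  free=[FF..........]
after append(b, 2) → b:[1, 2, 3], c:[0]  free=[FFFF........]
after unlink(b) → c:[0]  free=[F...........]
after create(b) → b:[1], c:[0]  free=[FF..........]
after append(b, 3) → b:[1, 2, 3, 4], c:[0]  free=[FFFFF.......]
after unlink(c) → b:[1, 2, 3, 4]  free=[.FFFF.......]
after append(b, 1) → b:[1, 2, 3, 4, 0]  free=[FFFFF.......]
after unlink(b) →   free=[............]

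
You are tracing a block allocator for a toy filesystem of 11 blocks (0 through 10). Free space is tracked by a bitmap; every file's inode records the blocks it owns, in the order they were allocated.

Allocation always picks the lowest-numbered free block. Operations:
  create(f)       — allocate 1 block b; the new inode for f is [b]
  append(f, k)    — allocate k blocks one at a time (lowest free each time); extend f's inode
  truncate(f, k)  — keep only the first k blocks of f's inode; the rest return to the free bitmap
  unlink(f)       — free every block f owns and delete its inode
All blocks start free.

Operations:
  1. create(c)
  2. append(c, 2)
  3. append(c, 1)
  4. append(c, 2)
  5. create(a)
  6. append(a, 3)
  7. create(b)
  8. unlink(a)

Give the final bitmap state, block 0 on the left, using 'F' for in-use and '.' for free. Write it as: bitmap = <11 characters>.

  1. create(c)  ⇒  F..........  {c→[0]}
  2. append(c, 2)  ⇒  FFF........  {c→[0, 1, 2]}
  3. append(c, 1)  ⇒  FFFF.......  {c→[0, 1, 2, 3]}
  4. append(c, 2)  ⇒  FFFFFF.....  {c→[0, 1, 2, 3, 4, 5]}
  5. create(a)  ⇒  FFFFFFF....  {a→[6]; c→[0, 1, 2, 3, 4, 5]}
  6. append(a, 3)  ⇒  FFFFFFFFFF.  {a→[6, 7, 8, 9]; c→[0, 1, 2, 3, 4, 5]}
  7. create(b)  ⇒  FFFFFFFFFFF  {a→[6, 7, 8, 9]; b→[10]; c→[0, 1, 2, 3, 4, 5]}
  8. unlink(a)  ⇒  FFFFFF....F  {b→[10]; c→[0, 1, 2, 3, 4, 5]}

bitmap = FFFFFF....F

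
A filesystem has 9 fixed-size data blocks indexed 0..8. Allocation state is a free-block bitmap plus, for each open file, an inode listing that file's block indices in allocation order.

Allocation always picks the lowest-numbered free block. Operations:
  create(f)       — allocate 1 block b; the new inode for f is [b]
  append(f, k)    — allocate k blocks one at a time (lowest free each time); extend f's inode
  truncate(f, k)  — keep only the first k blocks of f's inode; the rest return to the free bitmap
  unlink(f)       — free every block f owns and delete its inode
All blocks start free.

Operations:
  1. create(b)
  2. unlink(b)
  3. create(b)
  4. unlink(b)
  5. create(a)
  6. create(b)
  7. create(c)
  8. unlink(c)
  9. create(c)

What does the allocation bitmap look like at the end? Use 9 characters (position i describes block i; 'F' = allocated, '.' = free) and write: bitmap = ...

bitmap = FFF......

after create(b) → b:[0]  free=[F........]
after unlink(b) →   free=[.........]
after create(b) → b:[0]  free=[F........]
after unlink(b) →   free=[.........]
after create(a) → a:[0]  free=[F........]
after create(b) → a:[0], b:[1]  free=[FF.......]
after create(c) → a:[0], b:[1], c:[2]  free=[FFF......]
after unlink(c) → a:[0], b:[1]  free=[FF.......]
after create(c) → a:[0], b:[1], c:[2]  free=[FFF......]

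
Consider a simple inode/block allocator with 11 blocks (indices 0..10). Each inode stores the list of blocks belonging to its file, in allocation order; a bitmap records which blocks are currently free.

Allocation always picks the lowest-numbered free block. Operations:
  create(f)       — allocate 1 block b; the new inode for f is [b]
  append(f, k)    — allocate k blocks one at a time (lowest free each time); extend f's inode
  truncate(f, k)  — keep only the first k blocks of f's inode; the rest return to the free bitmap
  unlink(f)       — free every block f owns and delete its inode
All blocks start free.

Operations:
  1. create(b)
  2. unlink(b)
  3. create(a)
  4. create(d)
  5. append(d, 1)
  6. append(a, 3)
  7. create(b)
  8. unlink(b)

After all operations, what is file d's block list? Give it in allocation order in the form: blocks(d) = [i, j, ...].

create(b): bitmap=F.......... | b=[0]
unlink(b): bitmap=........... | 
create(a): bitmap=F.......... | a=[0]
create(d): bitmap=FF......... | a=[0] d=[1]
append(d, 1): bitmap=FFF........ | a=[0] d=[1, 2]
append(a, 3): bitmap=FFFFFF..... | a=[0, 3, 4, 5] d=[1, 2]
create(b): bitmap=FFFFFFF.... | a=[0, 3, 4, 5] b=[6] d=[1, 2]
unlink(b): bitmap=FFFFFF..... | a=[0, 3, 4, 5] d=[1, 2]

blocks(d) = [1, 2]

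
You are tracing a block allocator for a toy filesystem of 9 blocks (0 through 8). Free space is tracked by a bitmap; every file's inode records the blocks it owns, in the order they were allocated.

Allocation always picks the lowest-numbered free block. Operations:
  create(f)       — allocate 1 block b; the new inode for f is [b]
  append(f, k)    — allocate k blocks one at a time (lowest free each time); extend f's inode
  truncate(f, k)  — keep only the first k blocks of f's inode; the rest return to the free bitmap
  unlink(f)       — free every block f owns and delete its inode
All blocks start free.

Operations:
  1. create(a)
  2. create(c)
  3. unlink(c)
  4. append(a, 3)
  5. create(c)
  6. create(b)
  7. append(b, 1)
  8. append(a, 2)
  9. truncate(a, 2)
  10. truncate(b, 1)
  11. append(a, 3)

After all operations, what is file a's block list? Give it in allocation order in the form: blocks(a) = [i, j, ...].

  1. create(a)  ⇒  F........  {a→[0]}
  2. create(c)  ⇒  FF.......  {a→[0]; c→[1]}
  3. unlink(c)  ⇒  F........  {a→[0]}
  4. append(a, 3)  ⇒  FFFF.....  {a→[0, 1, 2, 3]}
  5. create(c)  ⇒  FFFFF....  {a→[0, 1, 2, 3]; c→[4]}
  6. create(b)  ⇒  FFFFFF...  {a→[0, 1, 2, 3]; b→[5]; c→[4]}
  7. append(b, 1)  ⇒  FFFFFFF..  {a→[0, 1, 2, 3]; b→[5, 6]; c→[4]}
  8. append(a, 2)  ⇒  FFFFFFFFF  {a→[0, 1, 2, 3, 7, 8]; b→[5, 6]; c→[4]}
  9. truncate(a, 2)  ⇒  FF..FFF..  {a→[0, 1]; b→[5, 6]; c→[4]}
  10. truncate(b, 1)  ⇒  FF..FF...  {a→[0, 1]; b→[5]; c→[4]}
  11. append(a, 3)  ⇒  FFFFFFF..  {a→[0, 1, 2, 3, 6]; b→[5]; c→[4]}

blocks(a) = [0, 1, 2, 3, 6]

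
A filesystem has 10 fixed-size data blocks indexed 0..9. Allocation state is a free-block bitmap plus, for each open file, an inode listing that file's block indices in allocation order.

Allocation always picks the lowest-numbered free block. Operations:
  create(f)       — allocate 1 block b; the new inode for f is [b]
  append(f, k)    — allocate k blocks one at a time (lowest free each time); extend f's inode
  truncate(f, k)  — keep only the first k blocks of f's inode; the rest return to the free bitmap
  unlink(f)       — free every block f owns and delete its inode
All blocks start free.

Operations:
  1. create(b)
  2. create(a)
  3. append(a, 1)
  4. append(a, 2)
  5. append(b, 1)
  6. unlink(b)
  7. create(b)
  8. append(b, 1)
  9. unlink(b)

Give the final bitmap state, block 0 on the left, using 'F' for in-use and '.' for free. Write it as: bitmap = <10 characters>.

bitmap = .FFFF.....

create(b): bitmap=F......... | b=[0]
create(a): bitmap=FF........ | a=[1] b=[0]
append(a, 1): bitmap=FFF....... | a=[1, 2] b=[0]
append(a, 2): bitmap=FFFFF..... | a=[1, 2, 3, 4] b=[0]
append(b, 1): bitmap=FFFFFF.... | a=[1, 2, 3, 4] b=[0, 5]
unlink(b): bitmap=.FFFF..... | a=[1, 2, 3, 4]
create(b): bitmap=FFFFF..... | a=[1, 2, 3, 4] b=[0]
append(b, 1): bitmap=FFFFFF.... | a=[1, 2, 3, 4] b=[0, 5]
unlink(b): bitmap=.FFFF..... | a=[1, 2, 3, 4]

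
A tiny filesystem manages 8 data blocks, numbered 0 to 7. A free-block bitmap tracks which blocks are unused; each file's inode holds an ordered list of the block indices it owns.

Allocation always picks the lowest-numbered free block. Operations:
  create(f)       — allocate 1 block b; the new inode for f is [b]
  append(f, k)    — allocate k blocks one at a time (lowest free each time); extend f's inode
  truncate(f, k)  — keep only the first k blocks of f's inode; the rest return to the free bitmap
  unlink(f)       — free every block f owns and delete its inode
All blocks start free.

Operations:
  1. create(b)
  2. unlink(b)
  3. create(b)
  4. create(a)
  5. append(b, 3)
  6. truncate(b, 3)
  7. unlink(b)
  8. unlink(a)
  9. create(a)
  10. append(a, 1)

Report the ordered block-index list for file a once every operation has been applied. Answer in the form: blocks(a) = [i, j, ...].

blocks(a) = [0, 1]

  1. create(b)  ⇒  F.......  {b→[0]}
  2. unlink(b)  ⇒  ........  {}
  3. create(b)  ⇒  F.......  {b→[0]}
  4. create(a)  ⇒  FF......  {a→[1]; b→[0]}
  5. append(b, 3)  ⇒  FFFFF...  {a→[1]; b→[0, 2, 3, 4]}
  6. truncate(b, 3)  ⇒  FFFF....  {a→[1]; b→[0, 2, 3]}
  7. unlink(b)  ⇒  .F......  {a→[1]}
  8. unlink(a)  ⇒  ........  {}
  9. create(a)  ⇒  F.......  {a→[0]}
  10. append(a, 1)  ⇒  FF......  {a→[0, 1]}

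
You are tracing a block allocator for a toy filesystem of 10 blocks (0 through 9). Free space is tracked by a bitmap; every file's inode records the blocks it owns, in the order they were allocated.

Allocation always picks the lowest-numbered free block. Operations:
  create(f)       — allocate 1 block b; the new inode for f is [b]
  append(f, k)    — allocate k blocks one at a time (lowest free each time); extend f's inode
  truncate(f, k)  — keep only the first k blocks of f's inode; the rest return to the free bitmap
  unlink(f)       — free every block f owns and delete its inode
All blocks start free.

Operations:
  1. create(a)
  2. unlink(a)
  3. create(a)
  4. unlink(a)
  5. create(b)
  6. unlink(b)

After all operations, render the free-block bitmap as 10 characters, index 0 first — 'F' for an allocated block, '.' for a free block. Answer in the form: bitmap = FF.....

create(a): bitmap=F......... | a=[0]
unlink(a): bitmap=.......... | 
create(a): bitmap=F......... | a=[0]
unlink(a): bitmap=.......... | 
create(b): bitmap=F......... | b=[0]
unlink(b): bitmap=.......... | 

bitmap = ..........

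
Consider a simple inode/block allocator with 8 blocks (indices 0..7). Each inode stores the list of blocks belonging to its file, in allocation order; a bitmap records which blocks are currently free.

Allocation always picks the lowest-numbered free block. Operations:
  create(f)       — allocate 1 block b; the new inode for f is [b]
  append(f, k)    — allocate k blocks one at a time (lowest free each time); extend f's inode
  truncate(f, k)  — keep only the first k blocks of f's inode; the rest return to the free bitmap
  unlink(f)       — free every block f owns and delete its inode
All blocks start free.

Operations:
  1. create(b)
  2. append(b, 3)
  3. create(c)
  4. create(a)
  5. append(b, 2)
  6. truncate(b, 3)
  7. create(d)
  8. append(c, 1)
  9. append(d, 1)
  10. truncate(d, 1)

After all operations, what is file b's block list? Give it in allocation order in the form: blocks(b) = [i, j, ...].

blocks(b) = [0, 1, 2]

  1. create(b)  ⇒  F.......  {b→[0]}
  2. append(b, 3)  ⇒  FFFF....  {b→[0, 1, 2, 3]}
  3. create(c)  ⇒  FFFFF...  {b→[0, 1, 2, 3]; c→[4]}
  4. create(a)  ⇒  FFFFFF..  {a→[5]; b→[0, 1, 2, 3]; c→[4]}
  5. append(b, 2)  ⇒  FFFFFFFF  {a→[5]; b→[0, 1, 2, 3, 6, 7]; c→[4]}
  6. truncate(b, 3)  ⇒  FFF.FF..  {a→[5]; b→[0, 1, 2]; c→[4]}
  7. create(d)  ⇒  FFFFFF..  {a→[5]; b→[0, 1, 2]; c→[4]; d→[3]}
  8. append(c, 1)  ⇒  FFFFFFF.  {a→[5]; b→[0, 1, 2]; c→[4, 6]; d→[3]}
  9. append(d, 1)  ⇒  FFFFFFFF  {a→[5]; b→[0, 1, 2]; c→[4, 6]; d→[3, 7]}
  10. truncate(d, 1)  ⇒  FFFFFFF.  {a→[5]; b→[0, 1, 2]; c→[4, 6]; d→[3]}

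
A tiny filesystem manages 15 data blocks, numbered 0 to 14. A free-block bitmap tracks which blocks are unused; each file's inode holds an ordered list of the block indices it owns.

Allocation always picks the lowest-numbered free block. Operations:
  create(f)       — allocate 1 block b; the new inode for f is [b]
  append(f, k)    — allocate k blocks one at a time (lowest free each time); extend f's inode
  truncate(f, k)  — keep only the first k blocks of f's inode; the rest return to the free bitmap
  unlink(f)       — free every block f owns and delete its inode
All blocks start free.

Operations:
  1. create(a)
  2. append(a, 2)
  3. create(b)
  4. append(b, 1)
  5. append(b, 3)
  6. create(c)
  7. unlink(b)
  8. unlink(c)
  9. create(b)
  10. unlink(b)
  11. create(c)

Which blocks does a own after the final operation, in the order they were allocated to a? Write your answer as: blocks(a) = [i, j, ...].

blocks(a) = [0, 1, 2]

  1. create(a)  ⇒  F..............  {a→[0]}
  2. append(a, 2)  ⇒  FFF............  {a→[0, 1, 2]}
  3. create(b)  ⇒  FFFF...........  {a→[0, 1, 2]; b→[3]}
  4. append(b, 1)  ⇒  FFFFF..........  {a→[0, 1, 2]; b→[3, 4]}
  5. append(b, 3)  ⇒  FFFFFFFF.......  {a→[0, 1, 2]; b→[3, 4, 5, 6, 7]}
  6. create(c)  ⇒  FFFFFFFFF......  {a→[0, 1, 2]; b→[3, 4, 5, 6, 7]; c→[8]}
  7. unlink(b)  ⇒  FFF.....F......  {a→[0, 1, 2]; c→[8]}
  8. unlink(c)  ⇒  FFF............  {a→[0, 1, 2]}
  9. create(b)  ⇒  FFFF...........  {a→[0, 1, 2]; b→[3]}
  10. unlink(b)  ⇒  FFF............  {a→[0, 1, 2]}
  11. create(c)  ⇒  FFFF...........  {a→[0, 1, 2]; c→[3]}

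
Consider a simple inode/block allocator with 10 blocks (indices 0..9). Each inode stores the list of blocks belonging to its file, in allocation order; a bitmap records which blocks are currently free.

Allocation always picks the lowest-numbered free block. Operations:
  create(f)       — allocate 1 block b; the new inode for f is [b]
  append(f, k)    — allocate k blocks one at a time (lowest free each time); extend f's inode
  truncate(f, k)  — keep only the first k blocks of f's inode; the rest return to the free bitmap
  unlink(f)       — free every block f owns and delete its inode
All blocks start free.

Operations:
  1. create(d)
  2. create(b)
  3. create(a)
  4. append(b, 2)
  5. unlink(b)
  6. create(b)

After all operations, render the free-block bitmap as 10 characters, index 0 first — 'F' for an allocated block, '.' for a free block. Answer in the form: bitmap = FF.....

bitmap = FFF.......

after create(d) → d:[0]  free=[F.........]
after create(b) → b:[1], d:[0]  free=[FF........]
after create(a) → a:[2], b:[1], d:[0]  free=[FFF.......]
after append(b, 2) → a:[2], b:[1, 3, 4], d:[0]  free=[FFFFF.....]
after unlink(b) → a:[2], d:[0]  free=[F.F.......]
after create(b) → a:[2], b:[1], d:[0]  free=[FFF.......]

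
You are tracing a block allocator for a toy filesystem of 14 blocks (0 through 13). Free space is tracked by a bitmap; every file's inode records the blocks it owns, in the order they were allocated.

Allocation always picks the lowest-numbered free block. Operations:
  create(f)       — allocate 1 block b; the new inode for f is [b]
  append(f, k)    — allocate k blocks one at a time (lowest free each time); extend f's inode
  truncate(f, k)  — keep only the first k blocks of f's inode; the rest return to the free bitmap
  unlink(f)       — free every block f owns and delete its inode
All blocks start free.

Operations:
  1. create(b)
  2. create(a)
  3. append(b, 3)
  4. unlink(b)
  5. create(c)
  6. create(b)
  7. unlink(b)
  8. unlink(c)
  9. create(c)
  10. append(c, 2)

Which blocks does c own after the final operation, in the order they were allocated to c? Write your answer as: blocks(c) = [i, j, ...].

blocks(c) = [0, 2, 3]

  1. create(b)  ⇒  F.............  {b→[0]}
  2. create(a)  ⇒  FF............  {a→[1]; b→[0]}
  3. append(b, 3)  ⇒  FFFFF.........  {a→[1]; b→[0, 2, 3, 4]}
  4. unlink(b)  ⇒  .F............  {a→[1]}
  5. create(c)  ⇒  FF............  {a→[1]; c→[0]}
  6. create(b)  ⇒  FFF...........  {a→[1]; b→[2]; c→[0]}
  7. unlink(b)  ⇒  FF............  {a→[1]; c→[0]}
  8. unlink(c)  ⇒  .F............  {a→[1]}
  9. create(c)  ⇒  FF............  {a→[1]; c→[0]}
  10. append(c, 2)  ⇒  FFFF..........  {a→[1]; c→[0, 2, 3]}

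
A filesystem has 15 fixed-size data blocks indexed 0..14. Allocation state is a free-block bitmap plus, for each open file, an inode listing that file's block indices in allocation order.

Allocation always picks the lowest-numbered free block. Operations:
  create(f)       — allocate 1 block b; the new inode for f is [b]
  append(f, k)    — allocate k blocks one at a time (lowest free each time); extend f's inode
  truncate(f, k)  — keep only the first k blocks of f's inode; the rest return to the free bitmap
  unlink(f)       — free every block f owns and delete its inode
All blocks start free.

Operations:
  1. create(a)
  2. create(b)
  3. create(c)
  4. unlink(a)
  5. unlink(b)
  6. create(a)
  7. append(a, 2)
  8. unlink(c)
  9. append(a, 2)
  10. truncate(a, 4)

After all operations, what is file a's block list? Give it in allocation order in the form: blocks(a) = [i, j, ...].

blocks(a) = [0, 1, 3, 2]

after create(a) → a:[0]  free=[F..............]
after create(b) → a:[0], b:[1]  free=[FF.............]
after create(c) → a:[0], b:[1], c:[2]  free=[FFF............]
after unlink(a) → b:[1], c:[2]  free=[.FF............]
after unlink(b) → c:[2]  free=[..F............]
after create(a) → a:[0], c:[2]  free=[F.F............]
after append(a, 2) → a:[0, 1, 3], c:[2]  free=[FFFF...........]
after unlink(c) → a:[0, 1, 3]  free=[FF.F...........]
after append(a, 2) → a:[0, 1, 3, 2, 4]  free=[FFFFF..........]
after truncate(a, 4) → a:[0, 1, 3, 2]  free=[FFFF...........]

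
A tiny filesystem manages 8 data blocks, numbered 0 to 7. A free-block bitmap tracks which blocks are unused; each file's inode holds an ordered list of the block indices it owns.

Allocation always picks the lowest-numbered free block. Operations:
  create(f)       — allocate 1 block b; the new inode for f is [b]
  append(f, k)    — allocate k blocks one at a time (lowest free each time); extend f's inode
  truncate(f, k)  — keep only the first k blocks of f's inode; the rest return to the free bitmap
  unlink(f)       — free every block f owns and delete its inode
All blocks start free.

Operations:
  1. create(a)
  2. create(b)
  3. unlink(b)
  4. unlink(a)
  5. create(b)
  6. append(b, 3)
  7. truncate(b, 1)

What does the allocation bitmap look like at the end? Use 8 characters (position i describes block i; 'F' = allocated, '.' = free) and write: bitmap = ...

  1. create(a)  ⇒  F.......  {a→[0]}
  2. create(b)  ⇒  FF......  {a→[0]; b→[1]}
  3. unlink(b)  ⇒  F.......  {a→[0]}
  4. unlink(a)  ⇒  ........  {}
  5. create(b)  ⇒  F.......  {b→[0]}
  6. append(b, 3)  ⇒  FFFF....  {b→[0, 1, 2, 3]}
  7. truncate(b, 1)  ⇒  F.......  {b→[0]}

bitmap = F.......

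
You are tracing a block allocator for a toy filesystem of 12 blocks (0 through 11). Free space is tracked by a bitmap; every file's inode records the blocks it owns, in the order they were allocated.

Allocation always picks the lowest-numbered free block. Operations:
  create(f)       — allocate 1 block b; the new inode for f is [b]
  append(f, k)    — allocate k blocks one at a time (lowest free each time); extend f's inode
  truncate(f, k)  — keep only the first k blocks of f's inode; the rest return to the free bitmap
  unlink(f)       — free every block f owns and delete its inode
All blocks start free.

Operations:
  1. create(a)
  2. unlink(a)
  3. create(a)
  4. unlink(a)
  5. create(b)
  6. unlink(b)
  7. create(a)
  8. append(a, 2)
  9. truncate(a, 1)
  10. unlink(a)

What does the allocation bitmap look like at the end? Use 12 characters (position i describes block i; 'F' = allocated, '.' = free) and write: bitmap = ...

bitmap = ............

  1. create(a)  ⇒  F...........  {a→[0]}
  2. unlink(a)  ⇒  ............  {}
  3. create(a)  ⇒  F...........  {a→[0]}
  4. unlink(a)  ⇒  ............  {}
  5. create(b)  ⇒  F...........  {b→[0]}
  6. unlink(b)  ⇒  ............  {}
  7. create(a)  ⇒  F...........  {a→[0]}
  8. append(a, 2)  ⇒  FFF.........  {a→[0, 1, 2]}
  9. truncate(a, 1)  ⇒  F...........  {a→[0]}
  10. unlink(a)  ⇒  ............  {}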